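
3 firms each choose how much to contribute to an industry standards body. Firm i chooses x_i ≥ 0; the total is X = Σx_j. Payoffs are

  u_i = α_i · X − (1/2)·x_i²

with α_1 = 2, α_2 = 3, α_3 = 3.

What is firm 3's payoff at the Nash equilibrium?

Firm i's FOC: ∂u_i/∂x_i = α_i − x_i = 0, so x_i* = α_i.
NE contributions = (2, 3, 3); X = 8.
u_3 = α_3·X − ½·(x_3)² = 3·8 − ½·3² = 19.5.

19.5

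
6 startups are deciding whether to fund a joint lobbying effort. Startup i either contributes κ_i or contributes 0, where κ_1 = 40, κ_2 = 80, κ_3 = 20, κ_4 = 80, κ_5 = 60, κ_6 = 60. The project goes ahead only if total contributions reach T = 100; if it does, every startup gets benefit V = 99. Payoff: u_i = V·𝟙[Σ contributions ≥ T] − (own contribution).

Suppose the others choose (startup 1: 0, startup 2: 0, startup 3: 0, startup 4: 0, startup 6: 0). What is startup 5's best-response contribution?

Others' total = 0. Even contributing 60 gives 60 < 100: no benefit either way.
Best response: 0.

0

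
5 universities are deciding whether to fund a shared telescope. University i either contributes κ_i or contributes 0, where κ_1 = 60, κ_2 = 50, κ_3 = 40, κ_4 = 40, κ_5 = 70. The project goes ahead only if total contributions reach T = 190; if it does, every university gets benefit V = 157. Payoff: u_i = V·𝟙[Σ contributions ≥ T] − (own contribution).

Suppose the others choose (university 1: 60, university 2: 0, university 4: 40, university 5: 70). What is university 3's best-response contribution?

40

Others' total = 170. Contributing 40 brings total to 210 ≥ 190: gain V − κ_3 = 117.
Best response: 40.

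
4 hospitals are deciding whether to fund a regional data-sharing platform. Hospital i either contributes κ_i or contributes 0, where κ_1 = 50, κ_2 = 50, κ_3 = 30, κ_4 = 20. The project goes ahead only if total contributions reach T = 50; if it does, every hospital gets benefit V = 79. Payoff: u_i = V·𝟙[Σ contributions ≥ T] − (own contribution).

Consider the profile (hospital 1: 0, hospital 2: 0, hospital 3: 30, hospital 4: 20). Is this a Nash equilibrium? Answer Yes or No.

Total = 50 ≥ 50: provided.
Hospital 1 (pledges 0, payoff 79): pledging 50 → total 100, payoff 29. No gain.
Hospital 2 (pledges 0, payoff 79): pledging 50 → total 100, payoff 29. No gain.
Hospital 3 (pledges 30, payoff 49): dropping to 0 → total 20, payoff 0. No gain.
Hospital 4 (pledges 20, payoff 59): dropping to 0 → total 30, payoff 0. No gain.

Yes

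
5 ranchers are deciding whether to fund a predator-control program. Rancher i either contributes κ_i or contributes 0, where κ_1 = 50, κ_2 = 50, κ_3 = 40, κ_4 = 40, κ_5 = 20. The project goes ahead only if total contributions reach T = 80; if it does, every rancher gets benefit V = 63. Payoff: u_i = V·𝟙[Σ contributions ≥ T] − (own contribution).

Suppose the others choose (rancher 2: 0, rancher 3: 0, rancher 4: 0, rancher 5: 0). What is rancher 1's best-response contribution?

Others' total = 0. Even contributing 50 gives 50 < 80: no benefit either way.
Best response: 0.

0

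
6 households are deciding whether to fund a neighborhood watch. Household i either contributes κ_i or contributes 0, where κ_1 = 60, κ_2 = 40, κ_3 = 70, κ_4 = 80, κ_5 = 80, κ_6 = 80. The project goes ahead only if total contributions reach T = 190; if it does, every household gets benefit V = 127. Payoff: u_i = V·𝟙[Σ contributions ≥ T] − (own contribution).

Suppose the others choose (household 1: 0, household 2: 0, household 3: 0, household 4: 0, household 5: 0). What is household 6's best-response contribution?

0

Others' total = 0. Even contributing 80 gives 80 < 190: no benefit either way.
Best response: 0.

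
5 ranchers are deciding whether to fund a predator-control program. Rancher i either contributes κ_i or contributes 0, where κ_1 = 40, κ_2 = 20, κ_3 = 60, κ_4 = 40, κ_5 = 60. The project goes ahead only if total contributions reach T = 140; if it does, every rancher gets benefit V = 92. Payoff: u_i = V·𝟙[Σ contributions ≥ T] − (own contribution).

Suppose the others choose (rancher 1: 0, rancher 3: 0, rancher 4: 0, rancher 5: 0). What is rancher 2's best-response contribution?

0

Others' total = 0. Even contributing 20 gives 20 < 140: no benefit either way.
Best response: 0.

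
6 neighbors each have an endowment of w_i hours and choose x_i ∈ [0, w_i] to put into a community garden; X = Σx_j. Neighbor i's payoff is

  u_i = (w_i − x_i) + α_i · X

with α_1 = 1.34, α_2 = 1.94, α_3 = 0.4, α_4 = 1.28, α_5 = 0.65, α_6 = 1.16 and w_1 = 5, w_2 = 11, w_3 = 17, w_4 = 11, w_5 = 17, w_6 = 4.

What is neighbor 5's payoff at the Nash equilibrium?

∂u_i/∂x_i = α_i − 1, so neighbor i contributes w_i if α_i > 1, else 0.
α_i > 1 for i ∈ {1, 2, 4, 6}; NE contributions (5, 11, 0, 11, 0, 4), X = 31.
u_5 = (17 − 0) + 0.65·31 = 37.15.

37.15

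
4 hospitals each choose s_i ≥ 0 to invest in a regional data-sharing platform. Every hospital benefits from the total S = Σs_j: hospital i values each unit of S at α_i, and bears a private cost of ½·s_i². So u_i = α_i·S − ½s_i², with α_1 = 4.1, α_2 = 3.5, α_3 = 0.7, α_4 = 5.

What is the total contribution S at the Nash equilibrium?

Hospital i's FOC: ∂u_i/∂s_i = α_i − s_i = 0, so s_i* = α_i.
NE contributions = (4.1, 3.5, 0.7, 5); S = 13.3.

13.3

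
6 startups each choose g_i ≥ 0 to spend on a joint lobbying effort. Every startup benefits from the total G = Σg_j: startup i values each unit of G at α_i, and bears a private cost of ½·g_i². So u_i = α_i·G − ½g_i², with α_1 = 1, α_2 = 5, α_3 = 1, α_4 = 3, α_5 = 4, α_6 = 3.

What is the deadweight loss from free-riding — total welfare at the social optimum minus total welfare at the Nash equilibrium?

Startup i's FOC: ∂u_i/∂g_i = α_i − g_i = 0, so g_i* = α_i.
NE contributions = (1, 5, 1, 3, 4, 3); G = 17.
W^NE = (Σα)·G − ½Σα_i² = 17² − ½·61 = 258.5.
Planner sets g_i = Σα_j = 17 for every i, so G^SO = 6·17 = 102.
W^SO = (Σα)·G^SO − ½·6·(Σα)² = (6/2)·17² = 867.
Deadweight loss = W^SO − W^NE = 608.5.

608.5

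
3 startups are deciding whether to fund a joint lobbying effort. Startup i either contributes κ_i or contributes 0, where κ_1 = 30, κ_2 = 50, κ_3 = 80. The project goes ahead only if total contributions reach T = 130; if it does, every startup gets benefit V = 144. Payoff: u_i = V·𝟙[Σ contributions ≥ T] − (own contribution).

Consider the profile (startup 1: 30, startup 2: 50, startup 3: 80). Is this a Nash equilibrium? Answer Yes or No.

Total = 160 ≥ 130: provided.
Startup 1 (pledges 30, payoff 114): dropping to 0 → total 130, payoff 144. Profitable deviation.

No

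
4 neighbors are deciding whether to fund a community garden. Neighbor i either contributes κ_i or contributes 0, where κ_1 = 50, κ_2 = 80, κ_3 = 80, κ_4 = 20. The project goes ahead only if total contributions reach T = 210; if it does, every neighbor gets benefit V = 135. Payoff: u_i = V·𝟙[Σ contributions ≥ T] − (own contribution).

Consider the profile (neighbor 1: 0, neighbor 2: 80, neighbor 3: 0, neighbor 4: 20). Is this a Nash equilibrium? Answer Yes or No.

No

Total = 100 < 210: not provided.
Neighbor 1 (pledges 0, payoff 0): pledging 50 → total 150, payoff -50. No gain.
Neighbor 2 (pledges 80, payoff -80): dropping to 0 → total 20, payoff 0. Profitable deviation.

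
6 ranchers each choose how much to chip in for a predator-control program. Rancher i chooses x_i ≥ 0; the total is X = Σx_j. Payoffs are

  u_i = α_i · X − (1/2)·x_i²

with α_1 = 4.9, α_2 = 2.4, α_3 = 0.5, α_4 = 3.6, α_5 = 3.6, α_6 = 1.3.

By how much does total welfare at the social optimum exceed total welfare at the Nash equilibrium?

Rancher i's FOC: ∂u_i/∂x_i = α_i − x_i = 0, so x_i* = α_i.
NE contributions = (4.9, 2.4, 0.5, 3.6, 3.6, 1.3); X = 16.3.
W^NE = (Σα)·X − ½Σα_i² = 16.3² − ½·57.63 = 236.875.
Planner sets x_i = Σα_j = 16.3 for every i, so X^SO = 6·16.3 = 97.8.
W^SO = (Σα)·X^SO − ½·6·(Σα)² = (6/2)·16.3² = 797.07.
Deadweight loss = W^SO − W^NE = 560.195.

560.195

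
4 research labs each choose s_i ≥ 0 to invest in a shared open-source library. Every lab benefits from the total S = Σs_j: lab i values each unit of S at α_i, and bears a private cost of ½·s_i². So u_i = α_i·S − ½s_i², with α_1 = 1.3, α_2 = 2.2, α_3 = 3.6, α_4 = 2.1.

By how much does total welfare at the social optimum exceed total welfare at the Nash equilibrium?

96.59

Lab i's FOC: ∂u_i/∂s_i = α_i − s_i = 0, so s_i* = α_i.
NE contributions = (1.3, 2.2, 3.6, 2.1); S = 9.2.
W^NE = (Σα)·S − ½Σα_i² = 9.2² − ½·23.9 = 72.69.
Planner sets s_i = Σα_j = 9.2 for every i, so S^SO = 4·9.2 = 36.8.
W^SO = (Σα)·S^SO − ½·4·(Σα)² = (4/2)·9.2² = 169.28.
Deadweight loss = W^SO − W^NE = 96.59.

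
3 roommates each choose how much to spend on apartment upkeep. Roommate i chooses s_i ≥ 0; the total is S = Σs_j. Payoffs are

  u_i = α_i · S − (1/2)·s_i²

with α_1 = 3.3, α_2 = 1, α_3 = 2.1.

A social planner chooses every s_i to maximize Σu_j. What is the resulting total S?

Planner FOC: ∂(Σu_j)/∂s_i = (Σα_j) − s_i = 0, so s_i^SO = Σα_j = 6.4 for every i; S^SO = 19.2.

19.2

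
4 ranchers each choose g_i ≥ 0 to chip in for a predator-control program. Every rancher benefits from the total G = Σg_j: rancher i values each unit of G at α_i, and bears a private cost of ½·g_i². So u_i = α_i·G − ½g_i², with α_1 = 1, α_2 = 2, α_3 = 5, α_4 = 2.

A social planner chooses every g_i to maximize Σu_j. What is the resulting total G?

40

Planner FOC: ∂(Σu_j)/∂g_i = (Σα_j) − g_i = 0, so g_i^SO = Σα_j = 10 for every i; G^SO = 40.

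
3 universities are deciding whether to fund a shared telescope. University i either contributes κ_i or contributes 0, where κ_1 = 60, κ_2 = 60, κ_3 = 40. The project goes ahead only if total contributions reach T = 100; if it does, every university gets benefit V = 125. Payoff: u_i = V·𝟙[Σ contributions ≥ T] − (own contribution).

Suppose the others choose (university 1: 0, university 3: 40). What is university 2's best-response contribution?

Others' total = 40. Contributing 60 brings total to 100 ≥ 100: gain V − κ_2 = 65.
Best response: 60.

60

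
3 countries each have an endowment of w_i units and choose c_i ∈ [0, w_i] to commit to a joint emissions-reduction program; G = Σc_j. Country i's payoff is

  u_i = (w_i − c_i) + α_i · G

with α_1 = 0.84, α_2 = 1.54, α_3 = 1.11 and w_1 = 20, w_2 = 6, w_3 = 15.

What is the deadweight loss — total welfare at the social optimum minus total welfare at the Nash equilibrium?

∂u_i/∂c_i = α_i − 1, so country i contributes w_i if α_i > 1, else 0.
α_i > 1 for i ∈ {2, 3}; NE contributions (0, 6, 15), G = 21.
W^NE = Σw_i − G^NE + (Σα_i)·G^NE = 41 + 2.49·21 = 93.29.
Planner: ∂(Σu_j)/∂c_i = Σα_j − 1 = 2.49 > 0, so everyone contributes w_i; G^SO = 41, W^SO = 41 + 2.49·41 = 143.09.
Deadweight loss = 49.8.

49.8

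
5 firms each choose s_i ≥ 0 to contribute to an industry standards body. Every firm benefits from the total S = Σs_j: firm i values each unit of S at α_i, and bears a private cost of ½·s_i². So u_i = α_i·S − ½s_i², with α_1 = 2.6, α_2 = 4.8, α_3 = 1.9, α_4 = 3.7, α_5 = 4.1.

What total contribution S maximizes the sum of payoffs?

Planner FOC: ∂(Σu_j)/∂s_i = (Σα_j) − s_i = 0, so s_i^SO = Σα_j = 17.1 for every i; S^SO = 85.5.

85.5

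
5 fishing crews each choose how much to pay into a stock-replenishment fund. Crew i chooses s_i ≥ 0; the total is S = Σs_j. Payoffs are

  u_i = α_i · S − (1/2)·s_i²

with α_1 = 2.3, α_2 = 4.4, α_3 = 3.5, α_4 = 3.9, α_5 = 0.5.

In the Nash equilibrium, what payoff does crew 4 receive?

49.335

Crew i's FOC: ∂u_i/∂s_i = α_i − s_i = 0, so s_i* = α_i.
NE contributions = (2.3, 4.4, 3.5, 3.9, 0.5); S = 14.6.
u_4 = α_4·S − ½·(s_4)² = 3.9·14.6 − ½·3.9² = 49.335.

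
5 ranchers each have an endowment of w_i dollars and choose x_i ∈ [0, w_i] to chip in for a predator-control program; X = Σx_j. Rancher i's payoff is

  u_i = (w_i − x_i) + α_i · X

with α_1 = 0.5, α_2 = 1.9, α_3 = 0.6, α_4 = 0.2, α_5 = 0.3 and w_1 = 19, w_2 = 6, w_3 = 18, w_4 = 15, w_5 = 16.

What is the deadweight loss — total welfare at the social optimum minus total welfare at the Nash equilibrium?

∂u_i/∂x_i = α_i − 1, so rancher i contributes w_i if α_i > 1, else 0.
α_i > 1 for i ∈ {2}; NE contributions (0, 6, 0, 0, 0), X = 6.
W^NE = Σw_i − X^NE + (Σα_i)·X^NE = 74 + 2.5·6 = 89.
Planner: ∂(Σu_j)/∂x_i = Σα_j − 1 = 2.5 > 0, so everyone contributes w_i; X^SO = 74, W^SO = 74 + 2.5·74 = 259.
Deadweight loss = 170.

170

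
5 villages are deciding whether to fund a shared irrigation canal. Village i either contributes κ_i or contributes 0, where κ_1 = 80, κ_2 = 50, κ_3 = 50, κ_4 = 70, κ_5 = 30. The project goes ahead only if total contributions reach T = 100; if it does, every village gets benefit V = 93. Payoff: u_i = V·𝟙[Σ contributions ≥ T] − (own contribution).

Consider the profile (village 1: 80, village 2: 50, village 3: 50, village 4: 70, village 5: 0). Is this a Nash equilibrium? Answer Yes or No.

Total = 250 ≥ 100: provided.
Village 1 (pledges 80, payoff 13): dropping to 0 → total 170, payoff 93. Profitable deviation.

No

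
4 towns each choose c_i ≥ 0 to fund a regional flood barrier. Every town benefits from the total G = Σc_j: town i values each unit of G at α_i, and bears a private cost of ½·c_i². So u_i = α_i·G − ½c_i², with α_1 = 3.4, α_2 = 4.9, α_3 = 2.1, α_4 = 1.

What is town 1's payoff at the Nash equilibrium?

Town i's FOC: ∂u_i/∂c_i = α_i − c_i = 0, so c_i* = α_i.
NE contributions = (3.4, 4.9, 2.1, 1); G = 11.4.
u_1 = α_1·G − ½·(c_1)² = 3.4·11.4 − ½·3.4² = 32.98.

32.98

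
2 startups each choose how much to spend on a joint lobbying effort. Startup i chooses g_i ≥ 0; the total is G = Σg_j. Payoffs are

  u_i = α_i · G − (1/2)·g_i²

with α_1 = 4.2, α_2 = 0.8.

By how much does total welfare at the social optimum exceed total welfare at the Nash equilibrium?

9.14

Startup i's FOC: ∂u_i/∂g_i = α_i − g_i = 0, so g_i* = α_i.
NE contributions = (4.2, 0.8); G = 5.
W^NE = (Σα)·G − ½Σα_i² = 5² − ½·18.28 = 15.86.
Planner sets g_i = Σα_j = 5 for every i, so G^SO = 2·5 = 10.
W^SO = (Σα)·G^SO − ½·2·(Σα)² = (2/2)·5² = 25.
Deadweight loss = W^SO − W^NE = 9.14.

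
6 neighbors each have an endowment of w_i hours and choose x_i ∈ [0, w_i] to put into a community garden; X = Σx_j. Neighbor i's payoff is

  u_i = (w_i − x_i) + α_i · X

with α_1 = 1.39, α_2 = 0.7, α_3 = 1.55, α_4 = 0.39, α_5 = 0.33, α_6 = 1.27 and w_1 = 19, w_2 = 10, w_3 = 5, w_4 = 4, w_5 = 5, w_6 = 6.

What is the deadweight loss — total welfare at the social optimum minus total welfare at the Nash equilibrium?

87.97

∂u_i/∂x_i = α_i − 1, so neighbor i contributes w_i if α_i > 1, else 0.
α_i > 1 for i ∈ {1, 3, 6}; NE contributions (19, 0, 5, 0, 0, 6), X = 30.
W^NE = Σw_i − X^NE + (Σα_i)·X^NE = 49 + 4.63·30 = 187.9.
Planner: ∂(Σu_j)/∂x_i = Σα_j − 1 = 4.63 > 0, so everyone contributes w_i; X^SO = 49, W^SO = 49 + 4.63·49 = 275.87.
Deadweight loss = 87.97.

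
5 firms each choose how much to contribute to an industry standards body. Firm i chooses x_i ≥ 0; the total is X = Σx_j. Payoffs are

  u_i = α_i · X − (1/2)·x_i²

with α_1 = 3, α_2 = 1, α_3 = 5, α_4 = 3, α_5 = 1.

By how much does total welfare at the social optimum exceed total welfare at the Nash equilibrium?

276

Firm i's FOC: ∂u_i/∂x_i = α_i − x_i = 0, so x_i* = α_i.
NE contributions = (3, 1, 5, 3, 1); X = 13.
W^NE = (Σα)·X − ½Σα_i² = 13² − ½·45 = 146.5.
Planner sets x_i = Σα_j = 13 for every i, so X^SO = 5·13 = 65.
W^SO = (Σα)·X^SO − ½·5·(Σα)² = (5/2)·13² = 422.5.
Deadweight loss = W^SO − W^NE = 276.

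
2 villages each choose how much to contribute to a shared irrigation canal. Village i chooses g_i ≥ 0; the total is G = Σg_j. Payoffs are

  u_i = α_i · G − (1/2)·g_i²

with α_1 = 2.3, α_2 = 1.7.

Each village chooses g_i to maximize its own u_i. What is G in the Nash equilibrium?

Village i's FOC: ∂u_i/∂g_i = α_i − g_i = 0, so g_i* = α_i.
NE contributions = (2.3, 1.7); G = 4.

4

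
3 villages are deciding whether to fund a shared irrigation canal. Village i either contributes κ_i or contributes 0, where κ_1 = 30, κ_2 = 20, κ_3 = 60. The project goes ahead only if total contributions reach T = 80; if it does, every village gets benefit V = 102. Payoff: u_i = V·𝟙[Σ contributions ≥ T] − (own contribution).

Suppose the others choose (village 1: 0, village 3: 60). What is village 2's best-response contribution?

Others' total = 60. Contributing 20 brings total to 80 ≥ 80: gain V − κ_2 = 82.
Best response: 20.

20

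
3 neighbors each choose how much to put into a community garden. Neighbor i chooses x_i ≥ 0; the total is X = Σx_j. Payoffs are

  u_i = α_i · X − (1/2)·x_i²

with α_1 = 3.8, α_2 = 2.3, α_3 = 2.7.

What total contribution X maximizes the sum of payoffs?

26.4

Planner FOC: ∂(Σu_j)/∂x_i = (Σα_j) − x_i = 0, so x_i^SO = Σα_j = 8.8 for every i; X^SO = 26.4.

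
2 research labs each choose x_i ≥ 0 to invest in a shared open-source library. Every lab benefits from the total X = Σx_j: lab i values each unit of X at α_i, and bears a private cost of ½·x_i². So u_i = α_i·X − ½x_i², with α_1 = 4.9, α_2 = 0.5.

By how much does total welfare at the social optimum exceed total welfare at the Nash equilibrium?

Lab i's FOC: ∂u_i/∂x_i = α_i − x_i = 0, so x_i* = α_i.
NE contributions = (4.9, 0.5); X = 5.4.
W^NE = (Σα)·X − ½Σα_i² = 5.4² − ½·24.26 = 17.03.
Planner sets x_i = Σα_j = 5.4 for every i, so X^SO = 2·5.4 = 10.8.
W^SO = (Σα)·X^SO − ½·2·(Σα)² = (2/2)·5.4² = 29.16.
Deadweight loss = W^SO − W^NE = 12.13.

12.13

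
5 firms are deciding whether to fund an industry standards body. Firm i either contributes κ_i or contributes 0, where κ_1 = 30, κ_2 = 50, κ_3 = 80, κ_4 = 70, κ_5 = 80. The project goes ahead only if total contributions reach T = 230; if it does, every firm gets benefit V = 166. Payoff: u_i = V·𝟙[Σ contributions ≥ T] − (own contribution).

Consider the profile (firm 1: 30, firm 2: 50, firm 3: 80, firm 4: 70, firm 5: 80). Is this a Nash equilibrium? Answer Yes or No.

No

Total = 310 ≥ 230: provided.
Firm 1 (pledges 30, payoff 136): dropping to 0 → total 280, payoff 166. Profitable deviation.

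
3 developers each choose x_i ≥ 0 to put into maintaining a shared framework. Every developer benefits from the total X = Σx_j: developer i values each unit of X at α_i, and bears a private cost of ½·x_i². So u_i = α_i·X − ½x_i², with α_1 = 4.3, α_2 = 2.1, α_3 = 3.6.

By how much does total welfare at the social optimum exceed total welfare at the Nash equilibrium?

67.93

Developer i's FOC: ∂u_i/∂x_i = α_i − x_i = 0, so x_i* = α_i.
NE contributions = (4.3, 2.1, 3.6); X = 10.
W^NE = (Σα)·X − ½Σα_i² = 10² − ½·35.86 = 82.07.
Planner sets x_i = Σα_j = 10 for every i, so X^SO = 3·10 = 30.
W^SO = (Σα)·X^SO − ½·3·(Σα)² = (3/2)·10² = 150.
Deadweight loss = W^SO − W^NE = 67.93.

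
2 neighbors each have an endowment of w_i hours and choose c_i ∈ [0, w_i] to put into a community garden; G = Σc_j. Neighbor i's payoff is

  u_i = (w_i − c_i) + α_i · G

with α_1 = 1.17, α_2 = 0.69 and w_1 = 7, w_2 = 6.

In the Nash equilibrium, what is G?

∂u_i/∂c_i = α_i − 1, so neighbor i contributes w_i if α_i > 1, else 0.
α_i > 1 for i ∈ {1}; NE contributions (7, 0), G = 7.

7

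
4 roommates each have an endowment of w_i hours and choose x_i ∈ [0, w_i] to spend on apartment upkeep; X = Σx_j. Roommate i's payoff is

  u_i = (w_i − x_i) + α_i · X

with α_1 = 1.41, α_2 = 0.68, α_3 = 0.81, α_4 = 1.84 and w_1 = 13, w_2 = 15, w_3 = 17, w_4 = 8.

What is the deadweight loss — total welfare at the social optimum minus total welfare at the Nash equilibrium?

119.68

∂u_i/∂x_i = α_i − 1, so roommate i contributes w_i if α_i > 1, else 0.
α_i > 1 for i ∈ {1, 4}; NE contributions (13, 0, 0, 8), X = 21.
W^NE = Σw_i − X^NE + (Σα_i)·X^NE = 53 + 3.74·21 = 131.54.
Planner: ∂(Σu_j)/∂x_i = Σα_j − 1 = 3.74 > 0, so everyone contributes w_i; X^SO = 53, W^SO = 53 + 3.74·53 = 251.22.
Deadweight loss = 119.68.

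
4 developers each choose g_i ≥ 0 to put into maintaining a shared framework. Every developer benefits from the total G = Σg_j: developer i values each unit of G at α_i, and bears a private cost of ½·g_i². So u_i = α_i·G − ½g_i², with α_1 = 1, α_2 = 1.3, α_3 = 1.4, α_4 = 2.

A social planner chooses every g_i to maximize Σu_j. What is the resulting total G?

22.8

Planner FOC: ∂(Σu_j)/∂g_i = (Σα_j) − g_i = 0, so g_i^SO = Σα_j = 5.7 for every i; G^SO = 22.8.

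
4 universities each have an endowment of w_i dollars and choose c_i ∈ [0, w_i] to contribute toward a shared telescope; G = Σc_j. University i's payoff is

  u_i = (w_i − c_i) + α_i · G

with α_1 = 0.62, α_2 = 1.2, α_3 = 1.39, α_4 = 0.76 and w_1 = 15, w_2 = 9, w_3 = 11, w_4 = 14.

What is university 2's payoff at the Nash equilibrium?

∂u_i/∂c_i = α_i − 1, so university i contributes w_i if α_i > 1, else 0.
α_i > 1 for i ∈ {2, 3}; NE contributions (0, 9, 11, 0), G = 20.
u_2 = (9 − 9) + 1.2·20 = 24.

24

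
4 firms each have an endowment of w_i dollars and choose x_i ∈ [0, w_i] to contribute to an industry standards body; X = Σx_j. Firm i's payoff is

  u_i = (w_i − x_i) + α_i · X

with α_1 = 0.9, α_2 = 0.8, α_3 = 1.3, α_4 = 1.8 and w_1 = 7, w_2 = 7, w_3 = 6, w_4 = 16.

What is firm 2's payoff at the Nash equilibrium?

24.6

∂u_i/∂x_i = α_i − 1, so firm i contributes w_i if α_i > 1, else 0.
α_i > 1 for i ∈ {3, 4}; NE contributions (0, 0, 6, 16), X = 22.
u_2 = (7 − 0) + 0.8·22 = 24.6.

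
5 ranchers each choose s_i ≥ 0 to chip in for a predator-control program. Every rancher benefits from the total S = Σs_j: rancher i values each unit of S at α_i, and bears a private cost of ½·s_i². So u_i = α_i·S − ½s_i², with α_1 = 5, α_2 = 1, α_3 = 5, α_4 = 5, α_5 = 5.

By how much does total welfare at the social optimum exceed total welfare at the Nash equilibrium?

Rancher i's FOC: ∂u_i/∂s_i = α_i − s_i = 0, so s_i* = α_i.
NE contributions = (5, 1, 5, 5, 5); S = 21.
W^NE = (Σα)·S − ½Σα_i² = 21² − ½·101 = 390.5.
Planner sets s_i = Σα_j = 21 for every i, so S^SO = 5·21 = 105.
W^SO = (Σα)·S^SO − ½·5·(Σα)² = (5/2)·21² = 1102.5.
Deadweight loss = W^SO − W^NE = 712.

712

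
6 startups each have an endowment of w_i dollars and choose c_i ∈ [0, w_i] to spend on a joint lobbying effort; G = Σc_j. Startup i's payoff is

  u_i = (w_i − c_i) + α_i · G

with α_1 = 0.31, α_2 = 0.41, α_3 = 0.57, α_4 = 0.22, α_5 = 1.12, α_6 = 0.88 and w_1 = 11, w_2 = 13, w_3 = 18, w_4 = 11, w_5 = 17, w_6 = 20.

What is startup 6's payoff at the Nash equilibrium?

34.96

∂u_i/∂c_i = α_i − 1, so startup i contributes w_i if α_i > 1, else 0.
α_i > 1 for i ∈ {5}; NE contributions (0, 0, 0, 0, 17, 0), G = 17.
u_6 = (20 − 0) + 0.88·17 = 34.96.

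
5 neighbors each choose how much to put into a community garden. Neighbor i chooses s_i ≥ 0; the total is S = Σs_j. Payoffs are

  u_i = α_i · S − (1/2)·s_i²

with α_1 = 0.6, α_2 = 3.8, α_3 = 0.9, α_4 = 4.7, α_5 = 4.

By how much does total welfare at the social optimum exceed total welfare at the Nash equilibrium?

Neighbor i's FOC: ∂u_i/∂s_i = α_i − s_i = 0, so s_i* = α_i.
NE contributions = (0.6, 3.8, 0.9, 4.7, 4); S = 14.
W^NE = (Σα)·S − ½Σα_i² = 14² − ½·53.7 = 169.15.
Planner sets s_i = Σα_j = 14 for every i, so S^SO = 5·14 = 70.
W^SO = (Σα)·S^SO − ½·5·(Σα)² = (5/2)·14² = 490.
Deadweight loss = W^SO − W^NE = 320.85.

320.85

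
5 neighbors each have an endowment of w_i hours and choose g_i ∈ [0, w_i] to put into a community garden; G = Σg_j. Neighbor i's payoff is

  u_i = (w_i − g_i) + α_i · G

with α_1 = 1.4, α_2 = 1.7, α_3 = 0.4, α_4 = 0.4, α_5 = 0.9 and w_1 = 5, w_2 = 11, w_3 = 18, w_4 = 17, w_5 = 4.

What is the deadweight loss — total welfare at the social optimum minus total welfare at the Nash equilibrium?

∂u_i/∂g_i = α_i − 1, so neighbor i contributes w_i if α_i > 1, else 0.
α_i > 1 for i ∈ {1, 2}; NE contributions (5, 11, 0, 0, 0), G = 16.
W^NE = Σw_i − G^NE + (Σα_i)·G^NE = 55 + 3.8·16 = 115.8.
Planner: ∂(Σu_j)/∂g_i = Σα_j − 1 = 3.8 > 0, so everyone contributes w_i; G^SO = 55, W^SO = 55 + 3.8·55 = 264.
Deadweight loss = 148.2.

148.2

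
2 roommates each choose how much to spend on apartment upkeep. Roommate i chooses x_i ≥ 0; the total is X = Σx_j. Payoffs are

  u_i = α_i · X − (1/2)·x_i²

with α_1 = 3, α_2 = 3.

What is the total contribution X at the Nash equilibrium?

6

Roommate i's FOC: ∂u_i/∂x_i = α_i − x_i = 0, so x_i* = α_i.
NE contributions = (3, 3); X = 6.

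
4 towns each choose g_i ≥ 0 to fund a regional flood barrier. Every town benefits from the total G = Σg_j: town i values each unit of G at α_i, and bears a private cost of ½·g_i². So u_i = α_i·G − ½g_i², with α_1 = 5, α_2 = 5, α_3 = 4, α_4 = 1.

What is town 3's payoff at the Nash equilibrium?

52

Town i's FOC: ∂u_i/∂g_i = α_i − g_i = 0, so g_i* = α_i.
NE contributions = (5, 5, 4, 1); G = 15.
u_3 = α_3·G − ½·(g_3)² = 4·15 − ½·4² = 52.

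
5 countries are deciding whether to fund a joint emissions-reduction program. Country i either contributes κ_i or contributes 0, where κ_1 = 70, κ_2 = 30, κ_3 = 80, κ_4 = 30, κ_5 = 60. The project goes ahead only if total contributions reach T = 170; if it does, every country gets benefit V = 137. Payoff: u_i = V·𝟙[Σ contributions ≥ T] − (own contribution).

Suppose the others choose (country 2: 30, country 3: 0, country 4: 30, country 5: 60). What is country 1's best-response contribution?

Others' total = 120. Contributing 70 brings total to 190 ≥ 170: gain V − κ_1 = 67.
Best response: 70.

70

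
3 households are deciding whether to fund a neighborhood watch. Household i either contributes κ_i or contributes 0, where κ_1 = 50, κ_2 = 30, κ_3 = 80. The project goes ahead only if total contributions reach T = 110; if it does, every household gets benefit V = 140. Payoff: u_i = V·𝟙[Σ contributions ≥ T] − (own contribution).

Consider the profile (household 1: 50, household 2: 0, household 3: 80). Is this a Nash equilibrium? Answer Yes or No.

Yes

Total = 130 ≥ 110: provided.
Household 1 (pledges 50, payoff 90): dropping to 0 → total 80, payoff 0. No gain.
Household 2 (pledges 0, payoff 140): pledging 30 → total 160, payoff 110. No gain.
Household 3 (pledges 80, payoff 60): dropping to 0 → total 50, payoff 0. No gain.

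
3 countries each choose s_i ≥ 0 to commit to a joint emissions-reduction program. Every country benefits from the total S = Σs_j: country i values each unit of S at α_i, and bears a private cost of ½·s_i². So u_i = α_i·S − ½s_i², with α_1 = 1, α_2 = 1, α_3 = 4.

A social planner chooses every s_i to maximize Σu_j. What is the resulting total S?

18

Planner FOC: ∂(Σu_j)/∂s_i = (Σα_j) − s_i = 0, so s_i^SO = Σα_j = 6 for every i; S^SO = 18.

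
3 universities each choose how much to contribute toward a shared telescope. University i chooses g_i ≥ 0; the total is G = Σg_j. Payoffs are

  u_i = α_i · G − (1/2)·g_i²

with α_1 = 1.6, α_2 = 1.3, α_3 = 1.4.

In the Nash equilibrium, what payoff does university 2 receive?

University i's FOC: ∂u_i/∂g_i = α_i − g_i = 0, so g_i* = α_i.
NE contributions = (1.6, 1.3, 1.4); G = 4.3.
u_2 = α_2·G − ½·(g_2)² = 1.3·4.3 − ½·1.3² = 4.745.

4.745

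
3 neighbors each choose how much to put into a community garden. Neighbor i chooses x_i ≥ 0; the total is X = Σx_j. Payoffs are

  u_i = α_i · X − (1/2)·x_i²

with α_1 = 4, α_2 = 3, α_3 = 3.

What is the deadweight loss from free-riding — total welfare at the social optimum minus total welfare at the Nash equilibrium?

Neighbor i's FOC: ∂u_i/∂x_i = α_i − x_i = 0, so x_i* = α_i.
NE contributions = (4, 3, 3); X = 10.
W^NE = (Σα)·X − ½Σα_i² = 10² − ½·34 = 83.
Planner sets x_i = Σα_j = 10 for every i, so X^SO = 3·10 = 30.
W^SO = (Σα)·X^SO − ½·3·(Σα)² = (3/2)·10² = 150.
Deadweight loss = W^SO − W^NE = 67.

67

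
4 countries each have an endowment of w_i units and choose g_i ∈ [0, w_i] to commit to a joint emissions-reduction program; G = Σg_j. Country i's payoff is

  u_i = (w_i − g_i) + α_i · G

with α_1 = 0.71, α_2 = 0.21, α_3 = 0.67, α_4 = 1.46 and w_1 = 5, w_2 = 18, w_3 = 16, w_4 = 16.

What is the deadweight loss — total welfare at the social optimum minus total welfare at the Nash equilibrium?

79.95

∂u_i/∂g_i = α_i − 1, so country i contributes w_i if α_i > 1, else 0.
α_i > 1 for i ∈ {4}; NE contributions (0, 0, 0, 16), G = 16.
W^NE = Σw_i − G^NE + (Σα_i)·G^NE = 55 + 2.05·16 = 87.8.
Planner: ∂(Σu_j)/∂g_i = Σα_j − 1 = 2.05 > 0, so everyone contributes w_i; G^SO = 55, W^SO = 55 + 2.05·55 = 167.75.
Deadweight loss = 79.95.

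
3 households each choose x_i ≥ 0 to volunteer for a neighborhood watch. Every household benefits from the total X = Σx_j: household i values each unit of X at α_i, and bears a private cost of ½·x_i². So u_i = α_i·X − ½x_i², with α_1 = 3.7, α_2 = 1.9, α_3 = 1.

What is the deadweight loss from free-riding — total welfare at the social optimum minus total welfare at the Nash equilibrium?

30.93

Household i's FOC: ∂u_i/∂x_i = α_i − x_i = 0, so x_i* = α_i.
NE contributions = (3.7, 1.9, 1); X = 6.6.
W^NE = (Σα)·X − ½Σα_i² = 6.6² − ½·18.3 = 34.41.
Planner sets x_i = Σα_j = 6.6 for every i, so X^SO = 3·6.6 = 19.8.
W^SO = (Σα)·X^SO − ½·3·(Σα)² = (3/2)·6.6² = 65.34.
Deadweight loss = W^SO − W^NE = 30.93.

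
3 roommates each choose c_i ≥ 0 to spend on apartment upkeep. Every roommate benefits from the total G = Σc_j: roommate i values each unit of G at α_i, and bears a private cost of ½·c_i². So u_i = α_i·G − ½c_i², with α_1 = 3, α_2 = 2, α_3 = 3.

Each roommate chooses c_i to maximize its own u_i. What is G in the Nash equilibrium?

Roommate i's FOC: ∂u_i/∂c_i = α_i − c_i = 0, so c_i* = α_i.
NE contributions = (3, 2, 3); G = 8.

8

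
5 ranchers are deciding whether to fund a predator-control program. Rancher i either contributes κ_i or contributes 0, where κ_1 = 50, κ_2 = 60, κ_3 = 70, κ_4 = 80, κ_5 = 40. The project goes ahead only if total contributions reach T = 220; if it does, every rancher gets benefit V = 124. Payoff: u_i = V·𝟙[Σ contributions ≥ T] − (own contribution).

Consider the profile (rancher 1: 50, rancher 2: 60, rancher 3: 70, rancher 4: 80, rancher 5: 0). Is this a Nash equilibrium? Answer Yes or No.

Total = 260 ≥ 220: provided.
Rancher 1 (pledges 50, payoff 74): dropping to 0 → total 210, payoff 0. No gain.
Rancher 2 (pledges 60, payoff 64): dropping to 0 → total 200, payoff 0. No gain.
Rancher 3 (pledges 70, payoff 54): dropping to 0 → total 190, payoff 0. No gain.
Rancher 4 (pledges 80, payoff 44): dropping to 0 → total 180, payoff 0. No gain.
Rancher 5 (pledges 0, payoff 124): pledging 40 → total 300, payoff 84. No gain.

Yes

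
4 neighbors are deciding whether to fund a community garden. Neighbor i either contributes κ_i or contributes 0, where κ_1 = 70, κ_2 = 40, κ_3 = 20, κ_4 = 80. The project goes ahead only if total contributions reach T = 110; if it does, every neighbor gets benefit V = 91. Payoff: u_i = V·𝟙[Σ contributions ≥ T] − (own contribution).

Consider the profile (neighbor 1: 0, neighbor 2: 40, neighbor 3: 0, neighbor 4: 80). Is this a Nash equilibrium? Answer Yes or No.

Total = 120 ≥ 110: provided.
Neighbor 1 (pledges 0, payoff 91): pledging 70 → total 190, payoff 21. No gain.
Neighbor 2 (pledges 40, payoff 51): dropping to 0 → total 80, payoff 0. No gain.
Neighbor 3 (pledges 0, payoff 91): pledging 20 → total 140, payoff 71. No gain.
Neighbor 4 (pledges 80, payoff 11): dropping to 0 → total 40, payoff 0. No gain.

Yes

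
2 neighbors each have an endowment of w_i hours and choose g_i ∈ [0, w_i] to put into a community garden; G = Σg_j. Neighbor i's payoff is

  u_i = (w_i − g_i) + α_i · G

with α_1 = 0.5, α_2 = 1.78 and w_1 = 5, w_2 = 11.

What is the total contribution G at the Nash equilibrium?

11

∂u_i/∂g_i = α_i − 1, so neighbor i contributes w_i if α_i > 1, else 0.
α_i > 1 for i ∈ {2}; NE contributions (0, 11), G = 11.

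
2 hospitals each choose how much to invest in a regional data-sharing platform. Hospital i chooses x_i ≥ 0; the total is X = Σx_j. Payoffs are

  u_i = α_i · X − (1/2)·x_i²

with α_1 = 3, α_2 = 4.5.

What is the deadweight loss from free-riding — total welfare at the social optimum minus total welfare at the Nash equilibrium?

Hospital i's FOC: ∂u_i/∂x_i = α_i − x_i = 0, so x_i* = α_i.
NE contributions = (3, 4.5); X = 7.5.
W^NE = (Σα)·X − ½Σα_i² = 7.5² − ½·29.25 = 41.625.
Planner sets x_i = Σα_j = 7.5 for every i, so X^SO = 2·7.5 = 15.
W^SO = (Σα)·X^SO − ½·2·(Σα)² = (2/2)·7.5² = 56.25.
Deadweight loss = W^SO − W^NE = 14.625.

14.625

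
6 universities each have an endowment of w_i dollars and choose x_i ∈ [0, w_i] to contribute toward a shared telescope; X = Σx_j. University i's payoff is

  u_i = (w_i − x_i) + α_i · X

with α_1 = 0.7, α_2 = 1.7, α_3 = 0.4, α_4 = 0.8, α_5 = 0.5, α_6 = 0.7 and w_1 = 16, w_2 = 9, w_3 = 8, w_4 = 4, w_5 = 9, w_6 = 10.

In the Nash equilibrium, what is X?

∂u_i/∂x_i = α_i − 1, so university i contributes w_i if α_i > 1, else 0.
α_i > 1 for i ∈ {2}; NE contributions (0, 9, 0, 0, 0, 0), X = 9.

9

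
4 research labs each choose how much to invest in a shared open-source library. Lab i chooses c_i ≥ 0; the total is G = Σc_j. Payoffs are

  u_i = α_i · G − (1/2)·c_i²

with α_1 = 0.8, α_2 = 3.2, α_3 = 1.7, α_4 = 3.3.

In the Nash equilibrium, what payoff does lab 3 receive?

13.855

Lab i's FOC: ∂u_i/∂c_i = α_i − c_i = 0, so c_i* = α_i.
NE contributions = (0.8, 3.2, 1.7, 3.3); G = 9.
u_3 = α_3·G − ½·(c_3)² = 1.7·9 − ½·1.7² = 13.855.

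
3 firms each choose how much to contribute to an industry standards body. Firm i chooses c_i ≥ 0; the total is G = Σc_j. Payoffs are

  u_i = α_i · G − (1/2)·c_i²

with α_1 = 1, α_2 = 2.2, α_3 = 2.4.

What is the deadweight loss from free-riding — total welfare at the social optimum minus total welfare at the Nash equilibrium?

Firm i's FOC: ∂u_i/∂c_i = α_i − c_i = 0, so c_i* = α_i.
NE contributions = (1, 2.2, 2.4); G = 5.6.
W^NE = (Σα)·G − ½Σα_i² = 5.6² − ½·11.6 = 25.56.
Planner sets c_i = Σα_j = 5.6 for every i, so G^SO = 3·5.6 = 16.8.
W^SO = (Σα)·G^SO − ½·3·(Σα)² = (3/2)·5.6² = 47.04.
Deadweight loss = W^SO − W^NE = 21.48.

21.48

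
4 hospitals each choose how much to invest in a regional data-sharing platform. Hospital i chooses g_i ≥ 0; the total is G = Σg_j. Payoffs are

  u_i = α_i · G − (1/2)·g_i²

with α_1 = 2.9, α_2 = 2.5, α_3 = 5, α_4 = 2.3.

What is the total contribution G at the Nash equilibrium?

12.7

Hospital i's FOC: ∂u_i/∂g_i = α_i − g_i = 0, so g_i* = α_i.
NE contributions = (2.9, 2.5, 5, 2.3); G = 12.7.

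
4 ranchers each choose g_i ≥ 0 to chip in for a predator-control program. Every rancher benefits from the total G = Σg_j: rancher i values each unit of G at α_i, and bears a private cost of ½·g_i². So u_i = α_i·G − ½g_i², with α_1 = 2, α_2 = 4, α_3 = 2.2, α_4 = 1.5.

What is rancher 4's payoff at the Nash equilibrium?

13.425

Rancher i's FOC: ∂u_i/∂g_i = α_i − g_i = 0, so g_i* = α_i.
NE contributions = (2, 4, 2.2, 1.5); G = 9.7.
u_4 = α_4·G − ½·(g_4)² = 1.5·9.7 − ½·1.5² = 13.425.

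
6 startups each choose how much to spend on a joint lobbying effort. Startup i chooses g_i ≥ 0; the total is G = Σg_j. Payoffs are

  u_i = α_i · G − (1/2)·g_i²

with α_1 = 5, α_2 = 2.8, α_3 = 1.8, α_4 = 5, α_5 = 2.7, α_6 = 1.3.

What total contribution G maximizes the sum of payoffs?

Planner FOC: ∂(Σu_j)/∂g_i = (Σα_j) − g_i = 0, so g_i^SO = Σα_j = 18.6 for every i; G^SO = 111.6.

111.6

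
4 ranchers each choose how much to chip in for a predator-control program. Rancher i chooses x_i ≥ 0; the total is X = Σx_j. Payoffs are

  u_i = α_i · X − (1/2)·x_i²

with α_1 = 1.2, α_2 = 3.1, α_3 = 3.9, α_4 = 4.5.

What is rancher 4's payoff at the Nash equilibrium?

Rancher i's FOC: ∂u_i/∂x_i = α_i − x_i = 0, so x_i* = α_i.
NE contributions = (1.2, 3.1, 3.9, 4.5); X = 12.7.
u_4 = α_4·X − ½·(x_4)² = 4.5·12.7 − ½·4.5² = 47.025.

47.025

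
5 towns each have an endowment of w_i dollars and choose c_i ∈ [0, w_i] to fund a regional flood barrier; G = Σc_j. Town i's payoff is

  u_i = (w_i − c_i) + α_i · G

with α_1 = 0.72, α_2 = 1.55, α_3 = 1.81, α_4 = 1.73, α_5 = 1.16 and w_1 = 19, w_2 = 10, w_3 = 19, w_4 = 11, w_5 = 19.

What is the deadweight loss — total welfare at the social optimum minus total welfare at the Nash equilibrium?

∂u_i/∂c_i = α_i − 1, so town i contributes w_i if α_i > 1, else 0.
α_i > 1 for i ∈ {2, 3, 4, 5}; NE contributions (0, 10, 19, 11, 19), G = 59.
W^NE = Σw_i − G^NE + (Σα_i)·G^NE = 78 + 5.97·59 = 430.23.
Planner: ∂(Σu_j)/∂c_i = Σα_j − 1 = 5.97 > 0, so everyone contributes w_i; G^SO = 78, W^SO = 78 + 5.97·78 = 543.66.
Deadweight loss = 113.43.

113.43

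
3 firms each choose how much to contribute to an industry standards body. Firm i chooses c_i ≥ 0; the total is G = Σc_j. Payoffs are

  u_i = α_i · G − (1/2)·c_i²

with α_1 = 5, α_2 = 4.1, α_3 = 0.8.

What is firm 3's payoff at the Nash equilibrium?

Firm i's FOC: ∂u_i/∂c_i = α_i − c_i = 0, so c_i* = α_i.
NE contributions = (5, 4.1, 0.8); G = 9.9.
u_3 = α_3·G − ½·(c_3)² = 0.8·9.9 − ½·0.8² = 7.6.

7.6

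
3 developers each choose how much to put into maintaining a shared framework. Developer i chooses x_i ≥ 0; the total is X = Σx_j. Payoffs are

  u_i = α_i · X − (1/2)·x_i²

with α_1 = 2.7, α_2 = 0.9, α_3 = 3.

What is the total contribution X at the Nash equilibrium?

6.6

Developer i's FOC: ∂u_i/∂x_i = α_i − x_i = 0, so x_i* = α_i.
NE contributions = (2.7, 0.9, 3); X = 6.6.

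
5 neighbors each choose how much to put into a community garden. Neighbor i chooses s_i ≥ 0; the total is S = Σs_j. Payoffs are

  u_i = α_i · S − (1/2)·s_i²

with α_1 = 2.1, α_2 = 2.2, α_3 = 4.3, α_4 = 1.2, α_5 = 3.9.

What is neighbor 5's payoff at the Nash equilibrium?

Neighbor i's FOC: ∂u_i/∂s_i = α_i − s_i = 0, so s_i* = α_i.
NE contributions = (2.1, 2.2, 4.3, 1.2, 3.9); S = 13.7.
u_5 = α_5·S − ½·(s_5)² = 3.9·13.7 − ½·3.9² = 45.825.

45.825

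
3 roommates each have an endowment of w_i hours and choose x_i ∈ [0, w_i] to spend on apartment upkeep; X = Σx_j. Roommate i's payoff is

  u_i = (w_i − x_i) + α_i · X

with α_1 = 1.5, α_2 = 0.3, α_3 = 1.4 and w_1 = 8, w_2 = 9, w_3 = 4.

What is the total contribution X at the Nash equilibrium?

∂u_i/∂x_i = α_i − 1, so roommate i contributes w_i if α_i > 1, else 0.
α_i > 1 for i ∈ {1, 3}; NE contributions (8, 0, 4), X = 12.

12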